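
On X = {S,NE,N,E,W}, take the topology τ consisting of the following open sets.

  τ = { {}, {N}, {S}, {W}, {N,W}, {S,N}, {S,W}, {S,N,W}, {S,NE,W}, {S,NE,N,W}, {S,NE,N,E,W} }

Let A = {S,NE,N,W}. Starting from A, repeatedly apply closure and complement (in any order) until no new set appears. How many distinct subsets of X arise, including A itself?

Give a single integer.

4

complement {E}; its interior {}; cl(A) = X∖{} = {S,NE,N,E,W}
With k = closure, c = complement:
  1. A     = {S,NE,N,W}
  2. kA    = {S,NE,N,E,W}
  3. cA    = {E}
  4. ckA   = {}
k, c of each give nothing new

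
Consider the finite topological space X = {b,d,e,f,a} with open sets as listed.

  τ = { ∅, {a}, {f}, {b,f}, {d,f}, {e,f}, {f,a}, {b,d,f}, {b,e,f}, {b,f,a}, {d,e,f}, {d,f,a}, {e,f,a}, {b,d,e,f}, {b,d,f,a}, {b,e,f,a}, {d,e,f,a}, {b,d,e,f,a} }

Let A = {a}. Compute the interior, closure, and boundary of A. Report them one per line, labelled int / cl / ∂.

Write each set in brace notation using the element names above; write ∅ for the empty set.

opens ⊆ A: ∅, {a}; union → int = {a}
complement {b,d,e,f}; its interior {b,d,e,f}; cl(A) = X∖{b,d,e,f} = {a}
boundary = {a} ∖ {a} = ∅

int(A) = {a}
cl(A)  = {a}
∂A     = ∅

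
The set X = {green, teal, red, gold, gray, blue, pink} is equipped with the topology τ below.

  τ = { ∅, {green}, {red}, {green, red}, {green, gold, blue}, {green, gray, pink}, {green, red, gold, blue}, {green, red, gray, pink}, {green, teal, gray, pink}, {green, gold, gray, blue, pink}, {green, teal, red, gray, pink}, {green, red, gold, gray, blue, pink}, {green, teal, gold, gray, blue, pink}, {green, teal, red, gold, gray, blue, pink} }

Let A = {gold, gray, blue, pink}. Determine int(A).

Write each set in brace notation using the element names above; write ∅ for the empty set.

open subsets of A: ∅; so int(A) = ∅

∅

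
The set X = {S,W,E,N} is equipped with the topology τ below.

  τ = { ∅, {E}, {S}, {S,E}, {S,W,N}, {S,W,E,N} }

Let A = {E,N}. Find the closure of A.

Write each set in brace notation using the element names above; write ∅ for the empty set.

{W,E,N}

X∖A={S,W}, int(X∖A)={S}, hence cl(A)={W,E,N}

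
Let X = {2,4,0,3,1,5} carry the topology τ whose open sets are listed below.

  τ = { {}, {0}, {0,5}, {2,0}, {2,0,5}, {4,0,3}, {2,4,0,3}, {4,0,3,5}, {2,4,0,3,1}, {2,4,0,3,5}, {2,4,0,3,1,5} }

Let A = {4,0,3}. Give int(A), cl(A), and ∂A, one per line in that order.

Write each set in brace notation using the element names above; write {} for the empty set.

int(A) = {4,0,3}
cl(A)  = {2,4,0,3,1,5}
∂A     = {2,1,5}

interior: largest open inside A is {4,0,3} (from {}, {0}, {4,0,3})
cl via duality: int({2,1,5}) = {}, so X∖{} = {2,4,0,3,1,5}
cl∖int = {2,1,5}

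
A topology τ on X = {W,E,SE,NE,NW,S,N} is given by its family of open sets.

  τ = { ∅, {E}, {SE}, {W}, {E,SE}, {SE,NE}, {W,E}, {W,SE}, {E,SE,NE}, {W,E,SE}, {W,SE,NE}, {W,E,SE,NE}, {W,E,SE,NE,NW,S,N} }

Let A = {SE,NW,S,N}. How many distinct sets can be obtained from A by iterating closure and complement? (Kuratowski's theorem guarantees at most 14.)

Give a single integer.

complement {W,E,NE}; its interior {W,E}; cl(A) = X∖{W,E} = {SE,NE,NW,S,N}
With k = closure, c = complement:
  1. A     = {SE,NW,S,N}
  2. kA    = {SE,NE,NW,S,N}
  3. cA    = {W,E,NE}
  4. ckA   = {W,E}
  5. kcA   = {W,E,NE,NW,S,N}
  6. kckA  = {W,E,NW,S,N}
  7. ckcA  = {SE}
  8. ckckA = {SE,NE}
k, c of each give nothing new

8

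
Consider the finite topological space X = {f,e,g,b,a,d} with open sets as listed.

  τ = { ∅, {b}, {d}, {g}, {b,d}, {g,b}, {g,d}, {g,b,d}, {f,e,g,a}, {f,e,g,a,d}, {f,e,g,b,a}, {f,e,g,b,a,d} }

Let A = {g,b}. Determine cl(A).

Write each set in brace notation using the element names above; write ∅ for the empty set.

{f,e,g,b,a}

closure: X∖int(X∖A) = X∖{d} = {f,e,g,b,a}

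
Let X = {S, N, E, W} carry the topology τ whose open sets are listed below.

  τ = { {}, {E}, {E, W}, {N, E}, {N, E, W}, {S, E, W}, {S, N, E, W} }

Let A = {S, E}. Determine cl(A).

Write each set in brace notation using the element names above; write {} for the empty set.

closure: X∖int(X∖A) = X∖{} = {S, N, E, W}

{S, N, E, W}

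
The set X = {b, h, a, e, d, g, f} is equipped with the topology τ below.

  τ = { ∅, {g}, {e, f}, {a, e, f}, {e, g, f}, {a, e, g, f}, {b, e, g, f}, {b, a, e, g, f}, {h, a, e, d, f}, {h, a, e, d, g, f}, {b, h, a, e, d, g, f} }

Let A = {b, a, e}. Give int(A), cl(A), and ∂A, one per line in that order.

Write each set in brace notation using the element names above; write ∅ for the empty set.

U open, U⊆A: ∅. int(A) = ⋃ = ∅
X∖A={h, d, g, f}, int(X∖A)={g}, hence cl(A)={b, h, a, e, d, f}
∂A: remove int from cl → {b, h, a, e, d, f}

int(A) = ∅
cl(A)  = {b, h, a, e, d, f}
∂A     = {b, h, a, e, d, f}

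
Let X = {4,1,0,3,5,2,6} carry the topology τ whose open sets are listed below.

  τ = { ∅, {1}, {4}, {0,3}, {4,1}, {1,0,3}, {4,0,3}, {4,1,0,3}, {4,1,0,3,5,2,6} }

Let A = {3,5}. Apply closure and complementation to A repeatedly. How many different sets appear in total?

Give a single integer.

8

closure: X∖int(X∖A) = X∖{4,1} = {0,3,5,2,6}
Let k=closure and c=complement:
  1. A     = {3,5}
  2. kA    = {0,3,5,2,6}
  3. cA    = {4,1,0,2,6}
  4. ckA   = {4,1}
  5. kcA   = {4,1,0,3,5,2,6}
  6. kckA  = {4,1,5,2,6}
  7. ckcA  = ∅
  8. ckckA = {0,3}
— saturated at 8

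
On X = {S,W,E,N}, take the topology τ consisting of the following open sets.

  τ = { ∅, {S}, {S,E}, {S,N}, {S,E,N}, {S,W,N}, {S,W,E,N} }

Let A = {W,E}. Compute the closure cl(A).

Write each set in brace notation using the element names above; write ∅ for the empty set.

X∖A={S,N}, int(X∖A)={S,N}, hence cl(A)={W,E}

{W,E}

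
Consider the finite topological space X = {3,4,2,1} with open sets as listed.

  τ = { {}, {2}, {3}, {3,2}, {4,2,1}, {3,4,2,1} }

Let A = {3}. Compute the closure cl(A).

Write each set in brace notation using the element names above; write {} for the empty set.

{3}

complement {4,2,1}; its interior {4,2,1}; cl(A) = X∖{4,2,1} = {3}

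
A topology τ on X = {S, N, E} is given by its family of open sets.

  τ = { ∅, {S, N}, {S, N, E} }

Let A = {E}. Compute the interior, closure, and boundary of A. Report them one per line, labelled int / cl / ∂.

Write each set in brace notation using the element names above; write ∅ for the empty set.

int(A) = ∅
cl(A)  = {E}
∂A     = {E}

interior: largest open inside A is ∅ (from ∅)
cl via duality: int({S, N}) = {S, N}, so X∖{S, N} = {E}
cl∖int = {E}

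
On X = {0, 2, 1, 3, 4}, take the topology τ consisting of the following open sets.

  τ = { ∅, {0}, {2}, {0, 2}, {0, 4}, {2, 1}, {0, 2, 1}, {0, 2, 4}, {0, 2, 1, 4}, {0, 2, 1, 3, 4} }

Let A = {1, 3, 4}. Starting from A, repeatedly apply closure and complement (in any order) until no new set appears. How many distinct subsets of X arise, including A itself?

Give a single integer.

4

X∖A={0, 2}, int(X∖A)={0, 2}, hence cl(A)={1, 3, 4}
Orbit (k=closure, c=complement):
  1. A     = {1, 3, 4}
  2. cA    = {0, 2}
  3. kcA   = {0, 2, 1, 3, 4}
  4. ckcA  = ∅
(closed under both — stop)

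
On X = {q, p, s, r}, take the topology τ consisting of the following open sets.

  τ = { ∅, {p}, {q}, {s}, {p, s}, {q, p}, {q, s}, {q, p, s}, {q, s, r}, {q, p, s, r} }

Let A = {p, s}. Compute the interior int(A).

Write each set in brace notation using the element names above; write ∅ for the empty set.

opens ⊆ A: ∅, {s}, {p}, {p, s}; union → int = {p, s}

{p, s}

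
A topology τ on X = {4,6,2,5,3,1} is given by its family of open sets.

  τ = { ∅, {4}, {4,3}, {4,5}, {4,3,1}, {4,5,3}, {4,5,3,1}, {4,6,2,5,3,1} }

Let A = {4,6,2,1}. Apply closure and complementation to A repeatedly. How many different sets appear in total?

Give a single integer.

6

complement {5,3}; its interior ∅; cl(A) = X∖∅ = {4,6,2,5,3,1}
With k = closure, c = complement:
  1. A     = {4,6,2,1}
  2. kA    = {4,6,2,5,3,1}
  3. cA    = {5,3}
  4. ckA   = ∅
  5. kcA   = {6,2,5,3,1}
  6. ckcA  = {4}
k, c of each give nothing new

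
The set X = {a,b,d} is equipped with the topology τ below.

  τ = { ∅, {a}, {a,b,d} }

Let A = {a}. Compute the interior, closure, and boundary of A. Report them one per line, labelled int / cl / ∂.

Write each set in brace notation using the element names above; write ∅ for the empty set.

int(A) = {a}
cl(A)  = {a,b,d}
∂A     = {b,d}

open subsets of A: ∅, {a}; so int(A) = {a}
closure: X∖int(X∖A) = X∖∅ = {a,b,d}
∂A = {a,b,d} minus {a} = {b,d}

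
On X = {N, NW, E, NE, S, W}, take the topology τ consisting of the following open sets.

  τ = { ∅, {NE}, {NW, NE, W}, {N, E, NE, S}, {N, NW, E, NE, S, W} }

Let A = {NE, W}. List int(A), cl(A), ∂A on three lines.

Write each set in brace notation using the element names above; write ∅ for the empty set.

int(A) = {NE}
cl(A)  = {N, NW, E, NE, S, W}
∂A     = {N, NW, E, S, W}

open subsets of A: ∅, {NE}; so int(A) = {NE}
closure: X∖int(X∖A) = X∖∅ = {N, NW, E, NE, S, W}
∂A = {N, NW, E, NE, S, W} minus {NE} = {N, NW, E, S, W}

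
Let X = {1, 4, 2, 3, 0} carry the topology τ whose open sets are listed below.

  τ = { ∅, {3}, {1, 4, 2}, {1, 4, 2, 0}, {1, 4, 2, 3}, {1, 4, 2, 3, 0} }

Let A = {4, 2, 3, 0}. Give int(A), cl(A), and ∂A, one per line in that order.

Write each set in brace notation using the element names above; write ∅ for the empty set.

opens ⊆ A: ∅, {3}; union → int = {3}
complement {1}; its interior ∅; cl(A) = X∖∅ = {1, 4, 2, 3, 0}
boundary = {1, 4, 2, 3, 0} ∖ {3} = {1, 4, 2, 0}

int(A) = {3}
cl(A)  = {1, 4, 2, 3, 0}
∂A     = {1, 4, 2, 0}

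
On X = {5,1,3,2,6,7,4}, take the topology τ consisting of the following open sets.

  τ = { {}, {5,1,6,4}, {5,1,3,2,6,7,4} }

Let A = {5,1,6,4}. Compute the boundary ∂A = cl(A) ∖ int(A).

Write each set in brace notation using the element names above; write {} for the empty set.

{3,2,7}

U open, U⊆A: {}, {5,1,6,4}. int(A) = ⋃ = {5,1,6,4}
X∖A={3,2,7}, int(X∖A)={}, hence cl(A)={5,1,3,2,6,7,4}
∂A: remove int from cl → {3,2,7}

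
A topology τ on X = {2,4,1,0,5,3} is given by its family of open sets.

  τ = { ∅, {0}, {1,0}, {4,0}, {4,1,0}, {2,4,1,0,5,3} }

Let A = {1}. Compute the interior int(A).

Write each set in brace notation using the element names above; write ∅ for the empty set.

interior: largest open inside A is ∅ (from ∅)

∅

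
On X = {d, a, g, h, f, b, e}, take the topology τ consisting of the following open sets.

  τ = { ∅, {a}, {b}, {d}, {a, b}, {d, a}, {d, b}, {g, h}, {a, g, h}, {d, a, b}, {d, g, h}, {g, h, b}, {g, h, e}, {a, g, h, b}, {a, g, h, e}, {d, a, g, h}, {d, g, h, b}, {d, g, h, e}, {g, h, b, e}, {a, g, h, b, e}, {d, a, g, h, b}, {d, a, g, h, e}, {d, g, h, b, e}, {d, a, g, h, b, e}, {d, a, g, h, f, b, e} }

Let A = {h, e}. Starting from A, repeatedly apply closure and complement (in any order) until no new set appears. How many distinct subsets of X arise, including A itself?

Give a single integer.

8

cl via duality: int({d, a, g, f, b}) = {d, a, b}, so X∖{d, a, b} = {g, h, f, e}
Write k for closure, c for complement:
  1. A     = {h, e}
  2. kA    = {g, h, f, e}
  3. cA    = {d, a, g, f, b}
  4. ckA   = {d, a, b}
  5. kcA   = {d, a, g, h, f, b, e}
  6. kckA  = {d, a, f, b}
  7. ckcA  = ∅
  8. ckckA = {g, h, e}
applying k or c yields no new set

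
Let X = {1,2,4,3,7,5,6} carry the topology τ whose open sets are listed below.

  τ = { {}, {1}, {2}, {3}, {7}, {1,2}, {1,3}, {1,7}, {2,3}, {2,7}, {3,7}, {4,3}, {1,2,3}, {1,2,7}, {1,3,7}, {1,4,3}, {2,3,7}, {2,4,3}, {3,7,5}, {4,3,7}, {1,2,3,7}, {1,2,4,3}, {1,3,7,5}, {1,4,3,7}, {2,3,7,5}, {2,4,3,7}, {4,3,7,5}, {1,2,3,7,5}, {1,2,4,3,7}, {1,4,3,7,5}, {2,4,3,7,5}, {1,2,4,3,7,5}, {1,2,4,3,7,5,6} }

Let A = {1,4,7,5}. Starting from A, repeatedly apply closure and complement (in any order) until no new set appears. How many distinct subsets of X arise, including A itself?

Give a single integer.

cl via duality: int({2,3,6}) = {2,3}, so X∖{2,3} = {1,4,7,5,6}
Write k for closure, c for complement:
  1. A     = {1,4,7,5}
  2. kA    = {1,4,7,5,6}
  3. cA    = {2,3,6}
  4. ckA   = {2,3}
  5. kcA   = {2,4,3,5,6}
  6. ckcA  = {1,7}
  7. kckcA = {1,7,5,6}
  8. ckckcA = {2,4,3}
applying k or c yields no new set

8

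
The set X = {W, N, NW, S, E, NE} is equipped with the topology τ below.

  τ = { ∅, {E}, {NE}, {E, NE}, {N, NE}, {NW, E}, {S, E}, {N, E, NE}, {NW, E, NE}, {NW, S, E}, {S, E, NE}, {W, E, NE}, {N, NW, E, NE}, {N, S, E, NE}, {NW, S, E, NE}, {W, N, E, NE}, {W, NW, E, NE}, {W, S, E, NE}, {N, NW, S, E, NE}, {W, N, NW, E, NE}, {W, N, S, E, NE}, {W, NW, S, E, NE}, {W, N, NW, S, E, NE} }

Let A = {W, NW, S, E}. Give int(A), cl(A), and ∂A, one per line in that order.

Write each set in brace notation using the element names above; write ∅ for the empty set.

interior: largest open inside A is {NW, S, E} (from ∅, {E}, {NW, E}, {S, E}, {NW, S, E})
cl via duality: int({N, NE}) = {N, NE}, so X∖{N, NE} = {W, NW, S, E}
cl∖int = {W}

int(A) = {NW, S, E}
cl(A)  = {W, NW, S, E}
∂A     = {W}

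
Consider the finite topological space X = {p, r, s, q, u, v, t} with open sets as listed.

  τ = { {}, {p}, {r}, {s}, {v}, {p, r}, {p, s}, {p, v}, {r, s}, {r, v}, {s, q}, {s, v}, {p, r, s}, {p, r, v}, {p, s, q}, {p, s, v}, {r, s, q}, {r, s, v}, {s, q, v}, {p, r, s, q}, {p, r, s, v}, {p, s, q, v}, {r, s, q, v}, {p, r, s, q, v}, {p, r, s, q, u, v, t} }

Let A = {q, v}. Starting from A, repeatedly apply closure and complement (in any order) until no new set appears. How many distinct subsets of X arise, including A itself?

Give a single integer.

cl via duality: int({p, r, s, u, t}) = {p, r, s}, so X∖{p, r, s} = {q, u, v, t}
Write k for closure, c for complement:
  1. A     = {q, v}
  2. kA    = {q, u, v, t}
  3. cA    = {p, r, s, u, t}
  4. ckA   = {p, r, s}
  5. kcA   = {p, r, s, q, u, t}
  6. ckcA  = {v}
  7. kckcA = {u, v, t}
  8. ckckcA = {p, r, s, q}
applying k or c yields no new set

8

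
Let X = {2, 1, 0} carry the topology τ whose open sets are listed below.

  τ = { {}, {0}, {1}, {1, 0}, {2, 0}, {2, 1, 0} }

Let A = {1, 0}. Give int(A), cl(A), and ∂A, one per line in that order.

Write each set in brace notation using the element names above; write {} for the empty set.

opens ⊆ A: {}, {0}, {1}, {1, 0}; union → int = {1, 0}
complement {2}; its interior {}; cl(A) = X∖{} = {2, 1, 0}
boundary = {2, 1, 0} ∖ {1, 0} = {2}

int(A) = {1, 0}
cl(A)  = {2, 1, 0}
∂A     = {2}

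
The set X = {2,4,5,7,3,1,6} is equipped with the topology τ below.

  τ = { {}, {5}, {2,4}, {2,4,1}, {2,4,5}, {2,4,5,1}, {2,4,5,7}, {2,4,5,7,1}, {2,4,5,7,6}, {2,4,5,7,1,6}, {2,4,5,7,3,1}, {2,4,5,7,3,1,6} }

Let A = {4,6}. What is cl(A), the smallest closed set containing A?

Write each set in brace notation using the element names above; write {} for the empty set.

cl via duality: int({2,5,7,3,1}) = {5}, so X∖{5} = {2,4,7,3,1,6}

{2,4,7,3,1,6}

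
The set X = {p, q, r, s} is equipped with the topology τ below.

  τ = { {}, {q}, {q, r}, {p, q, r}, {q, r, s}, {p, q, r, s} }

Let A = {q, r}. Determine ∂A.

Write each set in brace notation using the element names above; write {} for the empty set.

{p, s}

U open, U⊆A: {}, {q}, {q, r}. int(A) = ⋃ = {q, r}
X∖A={p, s}, int(X∖A)={}, hence cl(A)={p, q, r, s}
∂A: remove int from cl → {p, s}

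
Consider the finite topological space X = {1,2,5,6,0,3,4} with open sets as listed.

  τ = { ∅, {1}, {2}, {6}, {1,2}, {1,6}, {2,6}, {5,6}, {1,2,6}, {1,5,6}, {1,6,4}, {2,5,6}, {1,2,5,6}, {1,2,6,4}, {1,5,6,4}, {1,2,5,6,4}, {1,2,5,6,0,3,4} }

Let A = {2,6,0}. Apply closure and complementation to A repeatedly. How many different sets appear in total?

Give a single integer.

8

cl via duality: int({1,5,3,4}) = {1}, so X∖{1} = {2,5,6,0,3,4}
Write k for closure, c for complement:
  1. A     = {2,6,0}
  2. kA    = {2,5,6,0,3,4}
  3. cA    = {1,5,3,4}
  4. ckA   = {1}
  5. kcA   = {1,5,0,3,4}
  6. kckA  = {1,0,3,4}
  7. ckcA  = {2,6}
  8. ckckA = {2,5,6}
applying k or c yields no new set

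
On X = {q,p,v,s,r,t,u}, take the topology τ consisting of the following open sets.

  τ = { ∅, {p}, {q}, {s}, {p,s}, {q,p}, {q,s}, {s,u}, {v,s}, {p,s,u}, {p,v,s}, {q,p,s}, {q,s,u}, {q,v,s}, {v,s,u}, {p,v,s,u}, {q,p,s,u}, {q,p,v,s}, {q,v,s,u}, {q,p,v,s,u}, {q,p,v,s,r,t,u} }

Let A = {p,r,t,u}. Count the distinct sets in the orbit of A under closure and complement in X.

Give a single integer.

6

cl via duality: int({q,v,s}) = {q,v,s}, so X∖{q,v,s} = {p,r,t,u}
Write k for closure, c for complement:
  1. A     = {p,r,t,u}
  2. cA    = {q,v,s}
  3. kcA   = {q,v,s,r,t,u}
  4. ckcA  = {p}
  5. kckcA = {p,r,t}
  6. ckckcA = {q,v,s,u}
applying k or c yields no new set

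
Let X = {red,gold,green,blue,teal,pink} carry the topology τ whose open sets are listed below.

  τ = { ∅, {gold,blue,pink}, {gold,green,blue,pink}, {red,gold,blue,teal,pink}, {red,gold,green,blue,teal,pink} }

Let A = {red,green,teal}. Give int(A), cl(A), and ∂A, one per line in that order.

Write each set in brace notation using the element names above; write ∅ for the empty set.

int(A) = ∅
cl(A)  = {red,green,teal}
∂A     = {red,green,teal}

open subsets of A: ∅; so int(A) = ∅
closure: X∖int(X∖A) = X∖{gold,blue,pink} = {red,green,teal}
∂A = {red,green,teal} minus ∅ = {red,green,teal}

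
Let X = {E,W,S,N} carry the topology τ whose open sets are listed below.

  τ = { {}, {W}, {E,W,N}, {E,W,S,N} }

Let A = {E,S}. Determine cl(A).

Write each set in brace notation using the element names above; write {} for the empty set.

{E,S,N}

complement {W,N}; its interior {W}; cl(A) = X∖{W} = {E,S,N}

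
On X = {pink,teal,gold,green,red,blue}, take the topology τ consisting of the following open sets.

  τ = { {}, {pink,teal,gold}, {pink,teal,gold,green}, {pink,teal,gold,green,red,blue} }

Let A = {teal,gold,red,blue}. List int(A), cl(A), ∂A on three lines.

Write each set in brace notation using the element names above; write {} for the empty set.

int(A) = {}
cl(A)  = {pink,teal,gold,green,red,blue}
∂A     = {pink,teal,gold,green,red,blue}

opens ⊆ A: {}; union → int = {}
complement {pink,green}; its interior {}; cl(A) = X∖{} = {pink,teal,gold,green,red,blue}
boundary = {pink,teal,gold,green,red,blue} ∖ {} = {pink,teal,gold,green,red,blue}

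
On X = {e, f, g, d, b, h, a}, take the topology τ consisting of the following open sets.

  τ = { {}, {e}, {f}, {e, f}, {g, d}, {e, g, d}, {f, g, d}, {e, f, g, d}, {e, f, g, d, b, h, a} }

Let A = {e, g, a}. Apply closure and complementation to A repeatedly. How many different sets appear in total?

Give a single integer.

10

closure: X∖int(X∖A) = X∖{f} = {e, g, d, b, h, a}
Let k=closure and c=complement:
  1. A     = {e, g, a}
  2. kA    = {e, g, d, b, h, a}
  3. cA    = {f, d, b, h}
  4. ckA   = {f}
  5. kcA   = {f, g, d, b, h, a}
  6. kckA  = {f, b, h, a}
  7. ckcA  = {e}
  8. ckckA = {e, g, d}
  9. kckcA = {e, b, h, a}
  10. ckckcA = {f, g, d}
— saturated at 10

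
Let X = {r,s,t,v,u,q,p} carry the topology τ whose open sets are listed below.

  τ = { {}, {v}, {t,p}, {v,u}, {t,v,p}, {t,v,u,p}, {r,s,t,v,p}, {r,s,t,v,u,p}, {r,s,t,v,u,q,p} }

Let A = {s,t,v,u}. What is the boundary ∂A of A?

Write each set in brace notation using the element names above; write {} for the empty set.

open subsets of A: {}, {v}, {v,u}; so int(A) = {v,u}
closure: X∖int(X∖A) = X∖{} = {r,s,t,v,u,q,p}
∂A = {r,s,t,v,u,q,p} minus {v,u} = {r,s,t,q,p}

{r,s,t,q,p}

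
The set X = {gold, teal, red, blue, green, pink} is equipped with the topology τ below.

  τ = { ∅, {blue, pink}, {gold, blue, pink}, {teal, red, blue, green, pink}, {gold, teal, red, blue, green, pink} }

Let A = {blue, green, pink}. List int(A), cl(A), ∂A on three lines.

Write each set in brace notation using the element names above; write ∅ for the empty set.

U open, U⊆A: ∅, {blue, pink}. int(A) = ⋃ = {blue, pink}
X∖A={gold, teal, red}, int(X∖A)=∅, hence cl(A)={gold, teal, red, blue, green, pink}
∂A: remove int from cl → {gold, teal, red, green}

int(A) = {blue, pink}
cl(A)  = {gold, teal, red, blue, green, pink}
∂A     = {gold, teal, red, green}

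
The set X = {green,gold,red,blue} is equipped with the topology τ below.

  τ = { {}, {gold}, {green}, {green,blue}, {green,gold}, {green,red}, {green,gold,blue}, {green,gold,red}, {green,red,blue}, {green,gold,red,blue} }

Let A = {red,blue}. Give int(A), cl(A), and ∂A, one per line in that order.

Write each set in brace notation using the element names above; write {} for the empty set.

int(A) = {}
cl(A)  = {red,blue}
∂A     = {red,blue}

interior: largest open inside A is {} (from {})
cl via duality: int({green,gold}) = {green,gold}, so X∖{green,gold} = {red,blue}
cl∖int = {red,blue}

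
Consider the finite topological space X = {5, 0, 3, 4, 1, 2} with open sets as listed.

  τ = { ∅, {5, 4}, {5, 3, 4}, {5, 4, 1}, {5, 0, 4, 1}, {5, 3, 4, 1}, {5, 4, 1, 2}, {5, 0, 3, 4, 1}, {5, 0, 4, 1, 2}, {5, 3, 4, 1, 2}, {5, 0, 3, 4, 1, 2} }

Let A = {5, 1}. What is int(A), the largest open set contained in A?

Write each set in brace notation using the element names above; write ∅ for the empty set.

∅

opens ⊆ A: ∅; union → int = ∅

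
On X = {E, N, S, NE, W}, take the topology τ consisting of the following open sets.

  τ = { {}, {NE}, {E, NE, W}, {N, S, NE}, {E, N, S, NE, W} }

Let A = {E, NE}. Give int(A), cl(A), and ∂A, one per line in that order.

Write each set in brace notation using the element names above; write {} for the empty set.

U open, U⊆A: {}, {NE}. int(A) = ⋃ = {NE}
X∖A={N, S, W}, int(X∖A)={}, hence cl(A)={E, N, S, NE, W}
∂A: remove int from cl → {E, N, S, W}

int(A) = {NE}
cl(A)  = {E, N, S, NE, W}
∂A     = {E, N, S, W}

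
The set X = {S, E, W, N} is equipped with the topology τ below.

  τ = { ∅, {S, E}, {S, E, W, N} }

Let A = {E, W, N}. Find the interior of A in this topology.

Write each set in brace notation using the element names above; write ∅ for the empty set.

∅

opens ⊆ A: ∅; union → int = ∅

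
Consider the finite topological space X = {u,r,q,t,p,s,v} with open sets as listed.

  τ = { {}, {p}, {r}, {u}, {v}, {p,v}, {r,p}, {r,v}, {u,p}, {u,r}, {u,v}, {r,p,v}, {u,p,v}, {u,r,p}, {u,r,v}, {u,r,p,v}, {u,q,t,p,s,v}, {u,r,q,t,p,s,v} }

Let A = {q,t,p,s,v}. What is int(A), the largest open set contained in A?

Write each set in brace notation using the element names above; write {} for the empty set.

{p,v}

interior: largest open inside A is {p,v} (from {}, {p}, {v}, {p,v})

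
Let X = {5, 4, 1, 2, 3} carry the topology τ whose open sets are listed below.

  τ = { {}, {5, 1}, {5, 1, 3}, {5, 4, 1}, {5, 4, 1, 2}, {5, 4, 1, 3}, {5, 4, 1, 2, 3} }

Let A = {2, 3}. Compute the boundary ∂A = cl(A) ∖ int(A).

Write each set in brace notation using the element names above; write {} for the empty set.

{2, 3}

open subsets of A: {}; so int(A) = {}
closure: X∖int(X∖A) = X∖{5, 4, 1} = {2, 3}
∂A = {2, 3} minus {} = {2, 3}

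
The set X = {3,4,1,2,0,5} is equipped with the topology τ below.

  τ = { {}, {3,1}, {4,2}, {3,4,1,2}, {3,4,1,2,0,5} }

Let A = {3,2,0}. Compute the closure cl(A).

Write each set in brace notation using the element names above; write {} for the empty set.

closure: X∖int(X∖A) = X∖{} = {3,4,1,2,0,5}

{3,4,1,2,0,5}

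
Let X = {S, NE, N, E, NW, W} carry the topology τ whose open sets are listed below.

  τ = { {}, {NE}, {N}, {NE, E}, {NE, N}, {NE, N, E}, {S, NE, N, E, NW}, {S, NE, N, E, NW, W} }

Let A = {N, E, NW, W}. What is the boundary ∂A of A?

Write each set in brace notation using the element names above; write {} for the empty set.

open subsets of A: {}, {N}; so int(A) = {N}
closure: X∖int(X∖A) = X∖{NE} = {S, N, E, NW, W}
∂A = {S, N, E, NW, W} minus {N} = {S, E, NW, W}

{S, E, NW, W}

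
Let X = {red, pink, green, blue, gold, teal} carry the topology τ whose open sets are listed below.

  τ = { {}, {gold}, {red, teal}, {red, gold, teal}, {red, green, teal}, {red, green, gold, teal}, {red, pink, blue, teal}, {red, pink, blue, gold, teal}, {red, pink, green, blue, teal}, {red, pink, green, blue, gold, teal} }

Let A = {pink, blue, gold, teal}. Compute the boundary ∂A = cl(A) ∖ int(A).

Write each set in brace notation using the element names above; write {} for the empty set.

opens ⊆ A: {}, {gold}; union → int = {gold}
complement {red, green}; its interior {}; cl(A) = X∖{} = {red, pink, green, blue, gold, teal}
boundary = {red, pink, green, blue, gold, teal} ∖ {gold} = {red, pink, green, blue, teal}

{red, pink, green, blue, teal}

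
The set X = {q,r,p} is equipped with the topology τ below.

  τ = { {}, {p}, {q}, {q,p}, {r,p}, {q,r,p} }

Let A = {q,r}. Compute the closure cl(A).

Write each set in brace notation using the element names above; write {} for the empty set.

X∖A={p}, int(X∖A)={p}, hence cl(A)={q,r}

{q,r}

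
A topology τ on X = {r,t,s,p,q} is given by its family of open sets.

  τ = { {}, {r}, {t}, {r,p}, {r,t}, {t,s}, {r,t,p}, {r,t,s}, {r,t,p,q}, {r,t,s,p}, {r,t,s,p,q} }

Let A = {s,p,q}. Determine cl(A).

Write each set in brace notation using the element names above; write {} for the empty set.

complement {r,t}; its interior {r,t}; cl(A) = X∖{r,t} = {s,p,q}

{s,p,q}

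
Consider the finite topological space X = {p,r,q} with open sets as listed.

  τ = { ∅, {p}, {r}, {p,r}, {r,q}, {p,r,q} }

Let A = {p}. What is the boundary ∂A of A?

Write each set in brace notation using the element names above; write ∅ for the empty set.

∅

U open, U⊆A: ∅, {p}. int(A) = ⋃ = {p}
X∖A={r,q}, int(X∖A)={r,q}, hence cl(A)={p}
∂A: remove int from cl → ∅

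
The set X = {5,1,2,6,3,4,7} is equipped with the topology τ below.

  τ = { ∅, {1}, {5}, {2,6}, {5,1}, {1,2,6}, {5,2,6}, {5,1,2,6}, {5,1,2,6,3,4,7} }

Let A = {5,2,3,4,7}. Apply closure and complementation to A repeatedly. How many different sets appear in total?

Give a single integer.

10

X∖A={1,6}, int(X∖A)={1}, hence cl(A)={5,2,6,3,4,7}
Orbit (k=closure, c=complement):
  1. A     = {5,2,3,4,7}
  2. kA    = {5,2,6,3,4,7}
  3. cA    = {1,6}
  4. ckA   = {1}
  5. kcA   = {1,2,6,3,4,7}
  6. kckA  = {1,3,4,7}
  7. ckcA  = {5}
  8. ckckA = {5,2,6}
  9. kckcA = {5,3,4,7}
  10. ckckcA = {1,2,6}
(closed under both — stop)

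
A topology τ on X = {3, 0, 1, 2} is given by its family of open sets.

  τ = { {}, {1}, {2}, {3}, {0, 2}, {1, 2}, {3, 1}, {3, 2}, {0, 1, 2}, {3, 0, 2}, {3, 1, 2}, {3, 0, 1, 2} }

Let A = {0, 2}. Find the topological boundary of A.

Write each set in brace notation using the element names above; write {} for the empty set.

{}

interior: largest open inside A is {0, 2} (from {}, {2}, {0, 2})
cl via duality: int({3, 1}) = {3, 1}, so X∖{3, 1} = {0, 2}
cl∖int = {}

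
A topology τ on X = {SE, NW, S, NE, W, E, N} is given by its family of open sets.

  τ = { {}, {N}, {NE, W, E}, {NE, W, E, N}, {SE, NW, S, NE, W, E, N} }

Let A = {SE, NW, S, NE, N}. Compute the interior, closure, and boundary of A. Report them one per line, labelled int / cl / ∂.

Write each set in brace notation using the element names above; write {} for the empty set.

open subsets of A: {}, {N}; so int(A) = {N}
closure: X∖int(X∖A) = X∖{} = {SE, NW, S, NE, W, E, N}
∂A = {SE, NW, S, NE, W, E, N} minus {N} = {SE, NW, S, NE, W, E}

int(A) = {N}
cl(A)  = {SE, NW, S, NE, W, E, N}
∂A     = {SE, NW, S, NE, W, E}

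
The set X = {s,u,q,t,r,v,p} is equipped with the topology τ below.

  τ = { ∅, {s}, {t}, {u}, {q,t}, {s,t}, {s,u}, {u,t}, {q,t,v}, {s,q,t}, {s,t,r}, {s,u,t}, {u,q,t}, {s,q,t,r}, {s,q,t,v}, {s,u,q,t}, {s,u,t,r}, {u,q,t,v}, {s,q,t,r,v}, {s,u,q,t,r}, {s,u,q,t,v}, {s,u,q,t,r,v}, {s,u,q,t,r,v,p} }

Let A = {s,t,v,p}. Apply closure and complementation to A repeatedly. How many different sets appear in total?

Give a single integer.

closure: X∖int(X∖A) = X∖{u} = {s,q,t,r,v,p}
Let k=closure and c=complement:
  1. A     = {s,t,v,p}
  2. kA    = {s,q,t,r,v,p}
  3. cA    = {u,q,r}
  4. ckA   = {u}
  5. kcA   = {u,q,r,v,p}
  6. kckA  = {u,p}
  7. ckcA  = {s,t}
  8. ckckA = {s,q,t,r,v}
— saturated at 8

8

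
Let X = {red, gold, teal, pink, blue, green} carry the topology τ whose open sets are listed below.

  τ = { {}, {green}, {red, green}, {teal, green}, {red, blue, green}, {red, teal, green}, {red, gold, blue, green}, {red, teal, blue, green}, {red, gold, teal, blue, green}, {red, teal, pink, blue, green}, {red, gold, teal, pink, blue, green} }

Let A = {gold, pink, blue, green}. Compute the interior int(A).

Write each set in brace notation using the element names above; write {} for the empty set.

{green}

opens ⊆ A: {}, {green}; union → int = {green}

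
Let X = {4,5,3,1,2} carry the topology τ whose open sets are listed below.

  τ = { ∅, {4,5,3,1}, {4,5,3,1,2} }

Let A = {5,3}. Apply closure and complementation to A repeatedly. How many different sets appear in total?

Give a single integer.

cl via duality: int({4,1,2}) = ∅, so X∖∅ = {4,5,3,1,2}
Write k for closure, c for complement:
  1. A     = {5,3}
  2. kA    = {4,5,3,1,2}
  3. cA    = {4,1,2}
  4. ckA   = ∅
applying k or c yields no new set

4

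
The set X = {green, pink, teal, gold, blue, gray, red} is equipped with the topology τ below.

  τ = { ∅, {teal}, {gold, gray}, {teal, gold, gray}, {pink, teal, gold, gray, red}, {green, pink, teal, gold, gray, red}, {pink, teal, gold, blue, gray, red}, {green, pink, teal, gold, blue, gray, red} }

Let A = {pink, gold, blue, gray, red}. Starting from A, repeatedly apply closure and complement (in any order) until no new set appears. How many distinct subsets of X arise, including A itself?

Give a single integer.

6

complement {green, teal}; its interior {teal}; cl(A) = X∖{teal} = {green, pink, gold, blue, gray, red}
With k = closure, c = complement:
  1. A     = {pink, gold, blue, gray, red}
  2. kA    = {green, pink, gold, blue, gray, red}
  3. cA    = {green, teal}
  4. ckA   = {teal}
  5. kcA   = {green, pink, teal, blue, red}
  6. ckcA  = {gold, gray}
k, c of each give nothing new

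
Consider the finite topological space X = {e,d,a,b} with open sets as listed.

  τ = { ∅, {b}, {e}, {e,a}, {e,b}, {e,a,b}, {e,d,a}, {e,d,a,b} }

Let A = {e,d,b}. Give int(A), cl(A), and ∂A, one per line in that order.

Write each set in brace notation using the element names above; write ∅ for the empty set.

int(A) = {e,b}
cl(A)  = {e,d,a,b}
∂A     = {d,a}

U open, U⊆A: ∅, {e}, {b}, {e,b}. int(A) = ⋃ = {e,b}
X∖A={a}, int(X∖A)=∅, hence cl(A)={e,d,a,b}
∂A: remove int from cl → {d,a}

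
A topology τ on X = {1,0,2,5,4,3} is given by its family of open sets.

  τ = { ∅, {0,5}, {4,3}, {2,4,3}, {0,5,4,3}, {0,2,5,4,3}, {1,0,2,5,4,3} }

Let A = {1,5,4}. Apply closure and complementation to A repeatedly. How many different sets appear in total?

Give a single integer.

closure: X∖int(X∖A) = X∖∅ = {1,0,2,5,4,3}
Let k=closure and c=complement:
  1. A     = {1,5,4}
  2. kA    = {1,0,2,5,4,3}
  3. cA    = {0,2,3}
  4. ckA   = ∅
— saturated at 4

4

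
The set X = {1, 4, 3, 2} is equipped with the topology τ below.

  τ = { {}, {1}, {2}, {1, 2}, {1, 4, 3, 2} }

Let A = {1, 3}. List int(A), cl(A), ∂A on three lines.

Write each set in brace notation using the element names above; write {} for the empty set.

opens ⊆ A: {}, {1}; union → int = {1}
complement {4, 2}; its interior {2}; cl(A) = X∖{2} = {1, 4, 3}
boundary = {1, 4, 3} ∖ {1} = {4, 3}

int(A) = {1}
cl(A)  = {1, 4, 3}
∂A     = {4, 3}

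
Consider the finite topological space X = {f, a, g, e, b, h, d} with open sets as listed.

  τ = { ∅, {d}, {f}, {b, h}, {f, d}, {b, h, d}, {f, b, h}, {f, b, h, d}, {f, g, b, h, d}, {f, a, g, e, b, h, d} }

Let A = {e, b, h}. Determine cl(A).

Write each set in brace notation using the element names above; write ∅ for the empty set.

X∖A={f, a, g, d}, int(X∖A)={f, d}, hence cl(A)={a, g, e, b, h}

{a, g, e, b, h}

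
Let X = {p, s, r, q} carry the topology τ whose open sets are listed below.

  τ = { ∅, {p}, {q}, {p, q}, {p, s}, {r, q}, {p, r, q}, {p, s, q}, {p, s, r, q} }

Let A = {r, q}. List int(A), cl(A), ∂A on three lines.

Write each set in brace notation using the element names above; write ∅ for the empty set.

opens ⊆ A: ∅, {q}, {r, q}; union → int = {r, q}
complement {p, s}; its interior {p, s}; cl(A) = X∖{p, s} = {r, q}
boundary = {r, q} ∖ {r, q} = ∅

int(A) = {r, q}
cl(A)  = {r, q}
∂A     = ∅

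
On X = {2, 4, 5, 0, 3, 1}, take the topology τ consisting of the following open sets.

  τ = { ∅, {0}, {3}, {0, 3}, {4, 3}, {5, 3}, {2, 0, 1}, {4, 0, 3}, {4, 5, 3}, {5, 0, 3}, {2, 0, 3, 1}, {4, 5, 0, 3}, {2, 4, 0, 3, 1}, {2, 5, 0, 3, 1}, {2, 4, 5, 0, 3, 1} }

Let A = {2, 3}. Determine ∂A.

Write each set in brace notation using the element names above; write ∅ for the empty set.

interior: largest open inside A is {3} (from ∅, {3})
cl via duality: int({4, 5, 0, 1}) = {0}, so X∖{0} = {2, 4, 5, 3, 1}
cl∖int = {2, 4, 5, 1}

{2, 4, 5, 1}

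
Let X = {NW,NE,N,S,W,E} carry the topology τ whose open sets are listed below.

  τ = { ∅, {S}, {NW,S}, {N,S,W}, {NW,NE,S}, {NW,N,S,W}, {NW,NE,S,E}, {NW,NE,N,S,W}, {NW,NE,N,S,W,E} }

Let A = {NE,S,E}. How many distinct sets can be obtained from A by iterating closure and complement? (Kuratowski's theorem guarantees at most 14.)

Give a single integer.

6

closure: X∖int(X∖A) = X∖∅ = {NW,NE,N,S,W,E}
Let k=closure and c=complement:
  1. A     = {NE,S,E}
  2. kA    = {NW,NE,N,S,W,E}
  3. cA    = {NW,N,W}
  4. ckA   = ∅
  5. kcA   = {NW,NE,N,W,E}
  6. ckcA  = {S}
— saturated at 6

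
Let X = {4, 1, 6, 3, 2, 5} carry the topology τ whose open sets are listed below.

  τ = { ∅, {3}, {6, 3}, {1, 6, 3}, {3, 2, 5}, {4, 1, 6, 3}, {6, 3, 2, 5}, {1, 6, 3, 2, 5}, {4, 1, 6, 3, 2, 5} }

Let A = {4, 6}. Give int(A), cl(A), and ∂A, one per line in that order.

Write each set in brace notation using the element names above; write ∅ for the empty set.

U open, U⊆A: ∅. int(A) = ⋃ = ∅
X∖A={1, 3, 2, 5}, int(X∖A)={3, 2, 5}, hence cl(A)={4, 1, 6}
∂A: remove int from cl → {4, 1, 6}

int(A) = ∅
cl(A)  = {4, 1, 6}
∂A     = {4, 1, 6}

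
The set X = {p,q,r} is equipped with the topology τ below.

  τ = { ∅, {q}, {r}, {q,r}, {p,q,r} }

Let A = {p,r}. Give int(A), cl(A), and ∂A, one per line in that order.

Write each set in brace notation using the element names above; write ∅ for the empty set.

U open, U⊆A: ∅, {r}. int(A) = ⋃ = {r}
X∖A={q}, int(X∖A)={q}, hence cl(A)={p,r}
∂A: remove int from cl → {p}

int(A) = {r}
cl(A)  = {p,r}
∂A     = {p}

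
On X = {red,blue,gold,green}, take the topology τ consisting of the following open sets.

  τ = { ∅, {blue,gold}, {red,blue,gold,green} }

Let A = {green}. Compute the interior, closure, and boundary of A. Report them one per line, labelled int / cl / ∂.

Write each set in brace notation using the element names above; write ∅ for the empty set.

int(A) = ∅
cl(A)  = {red,green}
∂A     = {red,green}

interior: largest open inside A is ∅ (from ∅)
cl via duality: int({red,blue,gold}) = {blue,gold}, so X∖{blue,gold} = {red,green}
cl∖int = {red,green}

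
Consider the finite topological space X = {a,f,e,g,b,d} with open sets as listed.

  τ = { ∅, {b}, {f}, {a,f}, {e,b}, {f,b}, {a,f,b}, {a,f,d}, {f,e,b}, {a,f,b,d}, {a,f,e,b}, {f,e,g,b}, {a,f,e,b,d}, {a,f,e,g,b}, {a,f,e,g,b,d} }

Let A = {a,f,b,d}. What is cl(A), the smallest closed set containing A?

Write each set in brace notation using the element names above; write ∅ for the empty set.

{a,f,e,g,b,d}

closure: X∖int(X∖A) = X∖∅ = {a,f,e,g,b,d}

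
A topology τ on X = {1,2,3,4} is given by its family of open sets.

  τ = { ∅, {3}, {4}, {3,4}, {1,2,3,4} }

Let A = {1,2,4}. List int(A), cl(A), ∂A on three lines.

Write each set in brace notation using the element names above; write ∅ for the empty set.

open subsets of A: ∅, {4}; so int(A) = {4}
closure: X∖int(X∖A) = X∖{3} = {1,2,4}
∂A = {1,2,4} minus {4} = {1,2}

int(A) = {4}
cl(A)  = {1,2,4}
∂A     = {1,2}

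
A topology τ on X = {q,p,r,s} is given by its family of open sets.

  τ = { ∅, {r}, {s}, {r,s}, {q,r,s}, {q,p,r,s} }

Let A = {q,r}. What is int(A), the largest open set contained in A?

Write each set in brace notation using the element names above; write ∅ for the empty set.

{r}

interior: largest open inside A is {r} (from ∅, {r})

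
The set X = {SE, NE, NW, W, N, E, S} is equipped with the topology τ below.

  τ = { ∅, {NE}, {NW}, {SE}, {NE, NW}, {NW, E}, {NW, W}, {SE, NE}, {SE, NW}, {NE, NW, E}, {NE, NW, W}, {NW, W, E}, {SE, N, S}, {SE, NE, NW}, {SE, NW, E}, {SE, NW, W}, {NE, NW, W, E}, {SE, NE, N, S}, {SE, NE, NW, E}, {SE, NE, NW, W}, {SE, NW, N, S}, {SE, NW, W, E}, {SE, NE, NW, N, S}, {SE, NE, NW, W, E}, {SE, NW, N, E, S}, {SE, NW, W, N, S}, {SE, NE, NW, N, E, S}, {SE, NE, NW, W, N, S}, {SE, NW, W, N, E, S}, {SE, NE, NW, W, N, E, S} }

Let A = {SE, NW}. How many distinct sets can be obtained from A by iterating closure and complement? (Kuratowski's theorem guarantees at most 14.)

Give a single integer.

X∖A={NE, W, N, E, S}, int(X∖A)={NE}, hence cl(A)={SE, NW, W, N, E, S}
Orbit (k=closure, c=complement):
  1. A     = {SE, NW}
  2. kA    = {SE, NW, W, N, E, S}
  3. cA    = {NE, W, N, E, S}
  4. ckA   = {NE}
(closed under both — stop)

4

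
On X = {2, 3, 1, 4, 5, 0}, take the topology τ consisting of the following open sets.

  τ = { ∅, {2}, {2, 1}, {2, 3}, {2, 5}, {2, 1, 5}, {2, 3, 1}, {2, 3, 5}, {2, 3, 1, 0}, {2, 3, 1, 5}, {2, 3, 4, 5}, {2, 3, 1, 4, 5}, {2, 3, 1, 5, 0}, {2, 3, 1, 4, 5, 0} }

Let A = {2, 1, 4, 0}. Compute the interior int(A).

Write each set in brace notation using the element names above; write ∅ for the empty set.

open subsets of A: ∅, {2}, {2, 1}; so int(A) = {2, 1}

{2, 1}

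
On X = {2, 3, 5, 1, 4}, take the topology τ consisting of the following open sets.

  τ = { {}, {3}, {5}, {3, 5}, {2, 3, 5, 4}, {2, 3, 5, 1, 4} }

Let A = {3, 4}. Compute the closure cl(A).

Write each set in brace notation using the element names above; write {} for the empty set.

{2, 3, 1, 4}

complement {2, 5, 1}; its interior {5}; cl(A) = X∖{5} = {2, 3, 1, 4}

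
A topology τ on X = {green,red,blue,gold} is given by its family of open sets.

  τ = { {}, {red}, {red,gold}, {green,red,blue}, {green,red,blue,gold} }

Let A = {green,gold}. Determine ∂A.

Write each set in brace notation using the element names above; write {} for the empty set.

U open, U⊆A: {}. int(A) = ⋃ = {}
X∖A={red,blue}, int(X∖A)={red}, hence cl(A)={green,blue,gold}
∂A: remove int from cl → {green,blue,gold}

{green,blue,gold}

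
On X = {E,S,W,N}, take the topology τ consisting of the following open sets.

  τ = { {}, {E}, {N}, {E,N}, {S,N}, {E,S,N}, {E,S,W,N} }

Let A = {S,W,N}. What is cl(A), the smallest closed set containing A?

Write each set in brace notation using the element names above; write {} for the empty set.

cl via duality: int({E}) = {E}, so X∖{E} = {S,W,N}

{S,W,N}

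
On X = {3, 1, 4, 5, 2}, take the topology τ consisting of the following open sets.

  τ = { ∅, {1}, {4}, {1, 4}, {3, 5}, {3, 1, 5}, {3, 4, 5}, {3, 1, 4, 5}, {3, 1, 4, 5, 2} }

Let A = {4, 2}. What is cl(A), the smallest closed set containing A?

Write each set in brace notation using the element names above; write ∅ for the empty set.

{4, 2}

complement {3, 1, 5}; its interior {3, 1, 5}; cl(A) = X∖{3, 1, 5} = {4, 2}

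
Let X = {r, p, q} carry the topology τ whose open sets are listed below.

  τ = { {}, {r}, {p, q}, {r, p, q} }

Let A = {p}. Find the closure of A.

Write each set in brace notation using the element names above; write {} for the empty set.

closure: X∖int(X∖A) = X∖{r} = {p, q}

{p, q}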